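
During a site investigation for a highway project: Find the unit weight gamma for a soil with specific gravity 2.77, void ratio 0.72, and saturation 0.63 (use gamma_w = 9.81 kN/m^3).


Using gamma = gamma_w * (Gs + S*e) / (1 + e)
Numerator: Gs + S*e = 2.77 + 0.63*0.72 = 3.2236
Denominator: 1 + e = 1 + 0.72 = 1.72
gamma = 9.81 * 3.2236 / 1.72
gamma = 18.386 kN/m^3


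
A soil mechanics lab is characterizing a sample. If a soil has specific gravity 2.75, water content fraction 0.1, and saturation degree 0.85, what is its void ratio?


Using the relation e = Gs * w / S
e = 2.75 * 0.1 / 0.85
e = 0.3235


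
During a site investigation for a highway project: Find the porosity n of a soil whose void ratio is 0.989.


Using the relation n = e / (1 + e)
n = 0.989 / (1 + 0.989)
n = 0.989 / 1.989
n = 0.4972


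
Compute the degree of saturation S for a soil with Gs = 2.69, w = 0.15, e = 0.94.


Result: 0.4293

Derivation:
Using S = Gs * w / e
S = 2.69 * 0.15 / 0.94
S = 0.4293


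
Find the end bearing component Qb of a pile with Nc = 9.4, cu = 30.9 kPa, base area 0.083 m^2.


Using Qb = Nc * cu * Ab
Qb = 9.4 * 30.9 * 0.083
Qb = 24.11 kN


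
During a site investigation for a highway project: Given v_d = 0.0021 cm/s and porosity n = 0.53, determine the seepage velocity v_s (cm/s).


Using v_s = v_d / n
v_s = 0.0021 / 0.53
v_s = 0.00396 cm/s


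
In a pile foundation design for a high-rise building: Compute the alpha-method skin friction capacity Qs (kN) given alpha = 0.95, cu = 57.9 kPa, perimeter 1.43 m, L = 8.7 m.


Result: 684.32 kN

Derivation:
Using Qs = alpha * cu * perimeter * L
Qs = 0.95 * 57.9 * 1.43 * 8.7
Qs = 684.32 kN


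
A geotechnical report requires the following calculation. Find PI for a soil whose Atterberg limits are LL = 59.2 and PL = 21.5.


Using PI = LL - PL
PI = 59.2 - 21.5
PI = 37.7


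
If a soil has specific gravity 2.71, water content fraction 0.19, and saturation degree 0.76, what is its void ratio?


Using the relation e = Gs * w / S
e = 2.71 * 0.19 / 0.76
e = 0.6775


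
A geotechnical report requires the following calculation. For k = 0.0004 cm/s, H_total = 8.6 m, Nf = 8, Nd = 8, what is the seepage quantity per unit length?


Convert k to m/s for unit consistency with H:
k = 0.0004 cm/s = 0.0004 / 100 m/s = 4e-06 m/s
Using q = k * H * Nf / Nd
Nf / Nd = 8 / 8 = 1.0
q = 4e-06 * 8.6 * 1.0
q = 3.44e-05 m^3/s per m


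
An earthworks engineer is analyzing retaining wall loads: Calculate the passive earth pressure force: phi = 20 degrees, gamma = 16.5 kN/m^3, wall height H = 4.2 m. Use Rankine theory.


Compute passive earth pressure coefficient:
Kp = tan^2(45 + phi/2) = tan^2(55.0) = 2.039607
Compute passive force:
Pp = 0.5 * Kp * gamma * H^2
Pp = 0.5 * 2.039607 * 16.5 * 4.2^2
Pp = 296.82 kN/m


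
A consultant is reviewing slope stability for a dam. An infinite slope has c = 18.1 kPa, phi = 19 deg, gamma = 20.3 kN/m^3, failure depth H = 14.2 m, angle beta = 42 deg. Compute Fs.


Using Fs = c / (gamma*H*sin(beta)*cos(beta)) + tan(phi)/tan(beta)
Cohesion contribution = 18.1 / (20.3*14.2*sin(42)*cos(42))
Cohesion contribution = 0.126273
Friction contribution = tan(19)/tan(42) = 0.382415
Fs = 0.126273 + 0.382415
Fs = 0.509


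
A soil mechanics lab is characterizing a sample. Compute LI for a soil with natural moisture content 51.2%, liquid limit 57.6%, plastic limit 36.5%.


First compute the plasticity index:
PI = LL - PL = 57.6 - 36.5 = 21.1
Then compute the liquidity index:
LI = (w - PL) / PI
LI = (51.2 - 36.5) / 21.1
LI = 0.697


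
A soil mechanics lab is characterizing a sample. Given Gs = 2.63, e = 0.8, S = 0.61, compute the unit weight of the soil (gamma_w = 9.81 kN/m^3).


Using gamma = gamma_w * (Gs + S*e) / (1 + e)
Numerator: Gs + S*e = 2.63 + 0.61*0.8 = 3.118
Denominator: 1 + e = 1 + 0.8 = 1.8
gamma = 9.81 * 3.118 / 1.8
gamma = 16.993 kN/m^3


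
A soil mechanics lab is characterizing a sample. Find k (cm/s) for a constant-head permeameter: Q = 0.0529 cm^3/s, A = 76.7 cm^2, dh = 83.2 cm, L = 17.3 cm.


Compute hydraulic gradient:
i = dh / L = 83.2 / 17.3 = 4.80925
Then apply Darcy's law:
k = Q / (A * i)
k = 0.0529 / (76.7 * 4.80925)
k = 0.0529 / 368.869
k = 0.000143 cm/s


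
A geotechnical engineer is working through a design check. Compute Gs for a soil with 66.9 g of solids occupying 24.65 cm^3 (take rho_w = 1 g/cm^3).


Using Gs = m_s / (V_s * rho_w)
Since rho_w = 1 g/cm^3:
Gs = 66.9 / 24.65
Gs = 2.714


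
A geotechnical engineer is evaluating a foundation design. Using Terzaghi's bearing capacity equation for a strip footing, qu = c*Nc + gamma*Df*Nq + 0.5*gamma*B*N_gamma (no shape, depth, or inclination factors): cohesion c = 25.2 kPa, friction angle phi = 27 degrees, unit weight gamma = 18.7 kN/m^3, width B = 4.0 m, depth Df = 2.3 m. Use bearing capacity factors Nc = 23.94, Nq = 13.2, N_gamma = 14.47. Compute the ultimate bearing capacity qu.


Compute qu = c*Nc + gamma*Df*Nq + 0.5*gamma*B*N_gamma
Term 1: 25.2 * 23.94 = 603.288
Term 2: 18.7 * 2.3 * 13.2 = 567.732
Term 3: 0.5 * 18.7 * 4.0 * 14.47 = 541.178
qu = 603.288 + 567.732 + 541.178
qu = 1712.2 kPa


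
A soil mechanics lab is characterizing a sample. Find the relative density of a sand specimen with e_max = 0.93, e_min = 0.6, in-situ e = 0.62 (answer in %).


Using Dr = (e_max - e) / (e_max - e_min) * 100
e_max - e = 0.93 - 0.62 = 0.31
e_max - e_min = 0.93 - 0.6 = 0.33
Dr = 0.31 / 0.33 * 100
Dr = 93.94 %


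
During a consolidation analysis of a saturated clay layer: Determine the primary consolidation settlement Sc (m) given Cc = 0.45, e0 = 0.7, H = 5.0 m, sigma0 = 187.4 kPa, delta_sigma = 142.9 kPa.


Using Sc = Cc * H / (1 + e0) * log10((sigma0 + delta_sigma) / sigma0)
Stress ratio = (187.4 + 142.9) / 187.4 = 1.76254
log10(1.76254) = 0.246139
Cc * H / (1 + e0) = 0.45 * 5.0 / (1 + 0.7) = 1.32353
Sc = 1.32353 * 0.246139
Sc = 0.3258 m


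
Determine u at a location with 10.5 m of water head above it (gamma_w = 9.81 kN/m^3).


Using u = gamma_w * h_w
u = 9.81 * 10.5
u = 103.01 kPa


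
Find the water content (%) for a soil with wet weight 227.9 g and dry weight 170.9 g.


Using w = (m_wet - m_dry) / m_dry * 100
m_wet - m_dry = 227.9 - 170.9 = 57.0 g
w = 57.0 / 170.9 * 100
w = 33.35 %


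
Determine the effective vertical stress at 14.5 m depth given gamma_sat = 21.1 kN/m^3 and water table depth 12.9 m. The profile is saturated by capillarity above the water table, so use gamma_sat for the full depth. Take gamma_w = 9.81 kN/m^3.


Result: 290.25 kPa

Derivation:
Total stress = gamma_sat * depth
sigma = 21.1 * 14.5 = 305.95 kPa
Pore water pressure u = gamma_w * (depth - d_wt)
u = 9.81 * (14.5 - 12.9) = 15.696 kPa
Effective stress = sigma - u
sigma' = 305.95 - 15.696 = 290.25 kPa


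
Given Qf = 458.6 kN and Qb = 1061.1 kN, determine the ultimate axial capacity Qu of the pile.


Using Qu = Qf + Qb
Qu = 458.6 + 1061.1
Qu = 1519.7 kN


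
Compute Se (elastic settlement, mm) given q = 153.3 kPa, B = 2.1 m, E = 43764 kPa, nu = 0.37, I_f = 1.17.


Using Se = q * B * (1 - nu^2) * I_f / E
1 - nu^2 = 1 - 0.37^2 = 0.8631
Se = 153.3 * 2.1 * 0.8631 * 1.17 / 43764
Se = 0.007428 m
Convert to mm: Se = 0.007428 * 1000 = 7.428 mm


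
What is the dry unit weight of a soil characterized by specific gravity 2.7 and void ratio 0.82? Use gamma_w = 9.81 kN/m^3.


Using gamma_d = Gs * gamma_w / (1 + e)
gamma_d = 2.7 * 9.81 / (1 + 0.82)
gamma_d = 2.7 * 9.81 / 1.82
gamma_d = 14.553 kN/m^3


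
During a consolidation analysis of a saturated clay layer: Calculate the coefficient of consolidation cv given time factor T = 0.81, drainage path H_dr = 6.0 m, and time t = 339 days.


Using cv = T * H_dr^2 / t
H_dr^2 = 6.0^2 = 36.0
cv = 0.81 * 36.0 / 339
cv = 0.08602 m^2/day


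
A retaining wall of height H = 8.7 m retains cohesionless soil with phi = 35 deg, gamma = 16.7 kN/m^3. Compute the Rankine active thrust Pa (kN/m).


Result: 171.27 kN/m

Derivation:
Compute active earth pressure coefficient:
Ka = tan^2(45 - phi/2) = tan^2(27.5) = 0.27099
Compute active force:
Pa = 0.5 * Ka * gamma * H^2
Pa = 0.5 * 0.27099 * 16.7 * 8.7^2
Pa = 171.27 kN/m


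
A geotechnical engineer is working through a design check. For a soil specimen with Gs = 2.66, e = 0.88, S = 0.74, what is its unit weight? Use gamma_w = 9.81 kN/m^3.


Using gamma = gamma_w * (Gs + S*e) / (1 + e)
Numerator: Gs + S*e = 2.66 + 0.74*0.88 = 3.3112
Denominator: 1 + e = 1 + 0.88 = 1.88
gamma = 9.81 * 3.3112 / 1.88
gamma = 17.278 kN/m^3


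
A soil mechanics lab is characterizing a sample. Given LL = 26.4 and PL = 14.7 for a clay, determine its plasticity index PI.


Using PI = LL - PL
PI = 26.4 - 14.7
PI = 11.7


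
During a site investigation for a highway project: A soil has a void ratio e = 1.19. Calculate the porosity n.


Using the relation n = e / (1 + e)
n = 1.19 / (1 + 1.19)
n = 1.19 / 2.19
n = 0.5434


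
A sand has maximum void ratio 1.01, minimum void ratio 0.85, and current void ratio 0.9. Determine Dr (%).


Using Dr = (e_max - e) / (e_max - e_min) * 100
e_max - e = 1.01 - 0.9 = 0.11
e_max - e_min = 1.01 - 0.85 = 0.16
Dr = 0.11 / 0.16 * 100
Dr = 68.75 %


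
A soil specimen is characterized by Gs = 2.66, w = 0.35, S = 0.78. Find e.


Result: 1.1936

Derivation:
Using the relation e = Gs * w / S
e = 2.66 * 0.35 / 0.78
e = 1.1936


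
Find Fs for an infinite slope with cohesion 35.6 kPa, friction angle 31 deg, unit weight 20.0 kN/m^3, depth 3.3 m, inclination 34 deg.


Result: 2.054

Derivation:
Using Fs = c / (gamma*H*sin(beta)*cos(beta)) + tan(phi)/tan(beta)
Cohesion contribution = 35.6 / (20.0*3.3*sin(34)*cos(34))
Cohesion contribution = 1.16351
Friction contribution = tan(31)/tan(34) = 0.890813
Fs = 1.16351 + 0.890813
Fs = 2.054


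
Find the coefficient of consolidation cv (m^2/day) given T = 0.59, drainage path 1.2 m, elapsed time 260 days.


Using cv = T * H_dr^2 / t
H_dr^2 = 1.2^2 = 1.44
cv = 0.59 * 1.44 / 260
cv = 0.00327 m^2/day


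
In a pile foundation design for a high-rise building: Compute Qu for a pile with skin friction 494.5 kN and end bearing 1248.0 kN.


Using Qu = Qf + Qb
Qu = 494.5 + 1248.0
Qu = 1742.5 kN


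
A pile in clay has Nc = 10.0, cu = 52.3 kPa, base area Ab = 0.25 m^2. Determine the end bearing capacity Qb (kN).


Using Qb = Nc * cu * Ab
Qb = 10.0 * 52.3 * 0.25
Qb = 130.75 kN


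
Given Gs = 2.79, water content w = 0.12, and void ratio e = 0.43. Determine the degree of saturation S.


Using S = Gs * w / e
S = 2.79 * 0.12 / 0.43
S = 0.7786


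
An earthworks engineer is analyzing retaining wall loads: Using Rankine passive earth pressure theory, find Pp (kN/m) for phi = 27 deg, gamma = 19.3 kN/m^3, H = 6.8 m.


Result: 1188.25 kN/m

Derivation:
Compute passive earth pressure coefficient:
Kp = tan^2(45 + phi/2) = tan^2(58.5) = 2.66294
Compute passive force:
Pp = 0.5 * Kp * gamma * H^2
Pp = 0.5 * 2.66294 * 19.3 * 6.8^2
Pp = 1188.25 kN/m


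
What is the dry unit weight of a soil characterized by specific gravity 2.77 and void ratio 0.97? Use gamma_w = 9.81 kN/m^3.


Using gamma_d = Gs * gamma_w / (1 + e)
gamma_d = 2.77 * 9.81 / (1 + 0.97)
gamma_d = 2.77 * 9.81 / 1.97
gamma_d = 13.794 kN/m^3


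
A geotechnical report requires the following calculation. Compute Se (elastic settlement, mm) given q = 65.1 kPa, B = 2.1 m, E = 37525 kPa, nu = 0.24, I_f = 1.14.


Using Se = q * B * (1 - nu^2) * I_f / E
1 - nu^2 = 1 - 0.24^2 = 0.9424
Se = 65.1 * 2.1 * 0.9424 * 1.14 / 37525
Se = 0.003914 m
Convert to mm: Se = 0.003914 * 1000 = 3.914 mm


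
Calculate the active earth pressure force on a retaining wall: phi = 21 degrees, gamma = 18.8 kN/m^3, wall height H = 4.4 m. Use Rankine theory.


Compute active earth pressure coefficient:
Ka = tan^2(45 - phi/2) = tan^2(34.5) = 0.472355
Compute active force:
Pa = 0.5 * Ka * gamma * H^2
Pa = 0.5 * 0.472355 * 18.8 * 4.4^2
Pa = 85.96 kN/m


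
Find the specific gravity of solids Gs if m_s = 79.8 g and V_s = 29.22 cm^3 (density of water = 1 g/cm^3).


Using Gs = m_s / (V_s * rho_w)
Since rho_w = 1 g/cm^3:
Gs = 79.8 / 29.22
Gs = 2.731


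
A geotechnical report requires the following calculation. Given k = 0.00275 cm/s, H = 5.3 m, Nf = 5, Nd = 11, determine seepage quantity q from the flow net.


Convert k to m/s for unit consistency with H:
k = 0.00275 cm/s = 0.00275 / 100 m/s = 2.75e-05 m/s
Using q = k * H * Nf / Nd
Nf / Nd = 5 / 11 = 0.4545
q = 2.75e-05 * 5.3 * 0.4545
q = 6.625e-05 m^3/s per m


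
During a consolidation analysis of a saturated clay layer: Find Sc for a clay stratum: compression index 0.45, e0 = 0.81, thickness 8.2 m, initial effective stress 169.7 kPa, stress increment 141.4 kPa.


Using Sc = Cc * H / (1 + e0) * log10((sigma0 + delta_sigma) / sigma0)
Stress ratio = (169.7 + 141.4) / 169.7 = 1.83324
log10(1.83324) = 0.263218
Cc * H / (1 + e0) = 0.45 * 8.2 / (1 + 0.81) = 2.03867
Sc = 2.03867 * 0.263218
Sc = 0.5366 m


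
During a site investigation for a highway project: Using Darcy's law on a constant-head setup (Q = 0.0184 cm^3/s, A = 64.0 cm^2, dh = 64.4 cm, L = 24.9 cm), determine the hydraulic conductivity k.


Compute hydraulic gradient:
i = dh / L = 64.4 / 24.9 = 2.58635
Then apply Darcy's law:
k = Q / (A * i)
k = 0.0184 / (64.0 * 2.58635)
k = 0.0184 / 165.526
k = 0.000111 cm/s


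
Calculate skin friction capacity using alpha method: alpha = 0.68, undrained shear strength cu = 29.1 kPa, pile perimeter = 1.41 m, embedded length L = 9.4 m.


Using Qs = alpha * cu * perimeter * L
Qs = 0.68 * 29.1 * 1.41 * 9.4
Qs = 262.27 kN


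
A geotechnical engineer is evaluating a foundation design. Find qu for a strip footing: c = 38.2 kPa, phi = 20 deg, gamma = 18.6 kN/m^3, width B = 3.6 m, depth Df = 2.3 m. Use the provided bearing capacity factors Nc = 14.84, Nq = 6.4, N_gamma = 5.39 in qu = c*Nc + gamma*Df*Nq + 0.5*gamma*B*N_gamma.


Compute qu = c*Nc + gamma*Df*Nq + 0.5*gamma*B*N_gamma
Term 1: 38.2 * 14.84 = 566.888
Term 2: 18.6 * 2.3 * 6.4 = 273.792
Term 3: 0.5 * 18.6 * 3.6 * 5.39 = 180.4572
qu = 566.888 + 273.792 + 180.4572
qu = 1021.14 kPa


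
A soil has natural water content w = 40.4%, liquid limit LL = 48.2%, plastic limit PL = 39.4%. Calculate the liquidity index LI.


Result: 0.114

Derivation:
First compute the plasticity index:
PI = LL - PL = 48.2 - 39.4 = 8.8
Then compute the liquidity index:
LI = (w - PL) / PI
LI = (40.4 - 39.4) / 8.8
LI = 0.114


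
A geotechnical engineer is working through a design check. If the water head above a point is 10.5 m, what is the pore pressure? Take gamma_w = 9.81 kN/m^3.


Using u = gamma_w * h_w
u = 9.81 * 10.5
u = 103.01 kPa


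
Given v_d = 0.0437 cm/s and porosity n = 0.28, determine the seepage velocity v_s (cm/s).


Result: 0.15607 cm/s

Derivation:
Using v_s = v_d / n
v_s = 0.0437 / 0.28
v_s = 0.15607 cm/s


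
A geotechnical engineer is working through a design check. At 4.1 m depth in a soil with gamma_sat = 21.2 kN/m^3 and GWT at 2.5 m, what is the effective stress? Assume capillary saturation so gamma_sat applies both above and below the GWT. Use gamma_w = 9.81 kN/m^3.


Result: 71.22 kPa

Derivation:
Total stress = gamma_sat * depth
sigma = 21.2 * 4.1 = 86.92 kPa
Pore water pressure u = gamma_w * (depth - d_wt)
u = 9.81 * (4.1 - 2.5) = 15.696 kPa
Effective stress = sigma - u
sigma' = 86.92 - 15.696 = 71.22 kPa


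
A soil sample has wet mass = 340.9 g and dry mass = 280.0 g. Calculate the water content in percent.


Result: 21.75 %

Derivation:
Using w = (m_wet - m_dry) / m_dry * 100
m_wet - m_dry = 340.9 - 280.0 = 60.9 g
w = 60.9 / 280.0 * 100
w = 21.75 %


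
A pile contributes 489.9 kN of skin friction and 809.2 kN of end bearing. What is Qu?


Using Qu = Qf + Qb
Qu = 489.9 + 809.2
Qu = 1299.1 kN


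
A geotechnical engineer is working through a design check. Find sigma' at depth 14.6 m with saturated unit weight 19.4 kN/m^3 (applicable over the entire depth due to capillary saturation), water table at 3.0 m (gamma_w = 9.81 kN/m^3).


Total stress = gamma_sat * depth
sigma = 19.4 * 14.6 = 283.24 kPa
Pore water pressure u = gamma_w * (depth - d_wt)
u = 9.81 * (14.6 - 3.0) = 113.796 kPa
Effective stress = sigma - u
sigma' = 283.24 - 113.796 = 169.44 kPa


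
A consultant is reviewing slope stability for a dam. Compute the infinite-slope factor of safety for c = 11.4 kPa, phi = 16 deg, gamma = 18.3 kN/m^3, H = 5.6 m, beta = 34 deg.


Using Fs = c / (gamma*H*sin(beta)*cos(beta)) + tan(phi)/tan(beta)
Cohesion contribution = 11.4 / (18.3*5.6*sin(34)*cos(34))
Cohesion contribution = 0.239955
Friction contribution = tan(16)/tan(34) = 0.425118
Fs = 0.239955 + 0.425118
Fs = 0.665


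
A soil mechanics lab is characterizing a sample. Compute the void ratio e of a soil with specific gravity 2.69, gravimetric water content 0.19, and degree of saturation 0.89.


Using the relation e = Gs * w / S
e = 2.69 * 0.19 / 0.89
e = 0.5743


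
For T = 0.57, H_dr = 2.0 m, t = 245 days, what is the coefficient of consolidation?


Using cv = T * H_dr^2 / t
H_dr^2 = 2.0^2 = 4.0
cv = 0.57 * 4.0 / 245
cv = 0.00931 m^2/day


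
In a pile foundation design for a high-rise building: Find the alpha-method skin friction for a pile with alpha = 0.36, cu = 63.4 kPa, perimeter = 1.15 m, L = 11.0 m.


Using Qs = alpha * cu * perimeter * L
Qs = 0.36 * 63.4 * 1.15 * 11.0
Qs = 288.72 kN


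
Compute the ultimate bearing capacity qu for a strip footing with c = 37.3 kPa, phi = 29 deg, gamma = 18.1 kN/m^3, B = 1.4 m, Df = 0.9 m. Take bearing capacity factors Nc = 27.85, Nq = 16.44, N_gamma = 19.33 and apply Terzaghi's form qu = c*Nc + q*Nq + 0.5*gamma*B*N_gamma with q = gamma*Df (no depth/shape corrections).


Result: 1551.52 kPa

Derivation:
Compute qu = c*Nc + gamma*Df*Nq + 0.5*gamma*B*N_gamma
Term 1: 37.3 * 27.85 = 1038.805
Term 2: 18.1 * 0.9 * 16.44 = 267.8076
Term 3: 0.5 * 18.1 * 1.4 * 19.33 = 244.9111
qu = 1038.805 + 267.8076 + 244.9111
qu = 1551.52 kPa


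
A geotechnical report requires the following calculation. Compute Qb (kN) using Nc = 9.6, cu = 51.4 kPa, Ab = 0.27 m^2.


Result: 133.23 kN

Derivation:
Using Qb = Nc * cu * Ab
Qb = 9.6 * 51.4 * 0.27
Qb = 133.23 kN


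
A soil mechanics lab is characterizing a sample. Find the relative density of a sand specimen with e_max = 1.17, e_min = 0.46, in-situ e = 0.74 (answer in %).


Using Dr = (e_max - e) / (e_max - e_min) * 100
e_max - e = 1.17 - 0.74 = 0.43
e_max - e_min = 1.17 - 0.46 = 0.71
Dr = 0.43 / 0.71 * 100
Dr = 60.56 %


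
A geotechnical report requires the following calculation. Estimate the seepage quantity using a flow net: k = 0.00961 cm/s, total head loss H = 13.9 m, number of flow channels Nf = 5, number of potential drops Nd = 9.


Convert k to m/s for unit consistency with H:
k = 0.00961 cm/s = 0.00961 / 100 m/s = 9.61e-05 m/s
Using q = k * H * Nf / Nd
Nf / Nd = 5 / 9 = 0.5556
q = 9.61e-05 * 13.9 * 0.5556
q = 0.0007421 m^3/s per m


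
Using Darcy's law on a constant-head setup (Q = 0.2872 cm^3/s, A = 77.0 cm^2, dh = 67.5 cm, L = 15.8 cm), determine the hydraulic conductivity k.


Compute hydraulic gradient:
i = dh / L = 67.5 / 15.8 = 4.27215
Then apply Darcy's law:
k = Q / (A * i)
k = 0.2872 / (77.0 * 4.27215)
k = 0.2872 / 328.956
k = 0.000873 cm/s


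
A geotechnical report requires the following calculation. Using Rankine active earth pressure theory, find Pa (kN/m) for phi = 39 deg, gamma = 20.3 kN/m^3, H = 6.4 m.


Compute active earth pressure coefficient:
Ka = tan^2(45 - phi/2) = tan^2(25.5) = 0.227506
Compute active force:
Pa = 0.5 * Ka * gamma * H^2
Pa = 0.5 * 0.227506 * 20.3 * 6.4^2
Pa = 94.58 kN/m


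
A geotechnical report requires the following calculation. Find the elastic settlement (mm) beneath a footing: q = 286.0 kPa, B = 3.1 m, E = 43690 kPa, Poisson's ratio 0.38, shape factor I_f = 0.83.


Using Se = q * B * (1 - nu^2) * I_f / E
1 - nu^2 = 1 - 0.38^2 = 0.8556
Se = 286.0 * 3.1 * 0.8556 * 0.83 / 43690
Se = 0.014411 m
Convert to mm: Se = 0.014411 * 1000 = 14.411 mm


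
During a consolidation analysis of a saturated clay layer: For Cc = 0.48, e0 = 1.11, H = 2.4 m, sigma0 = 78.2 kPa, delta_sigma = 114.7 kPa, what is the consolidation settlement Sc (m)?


Result: 0.2141 m

Derivation:
Using Sc = Cc * H / (1 + e0) * log10((sigma0 + delta_sigma) / sigma0)
Stress ratio = (78.2 + 114.7) / 78.2 = 2.46675
log10(2.46675) = 0.392125
Cc * H / (1 + e0) = 0.48 * 2.4 / (1 + 1.11) = 0.545972
Sc = 0.545972 * 0.392125
Sc = 0.2141 m


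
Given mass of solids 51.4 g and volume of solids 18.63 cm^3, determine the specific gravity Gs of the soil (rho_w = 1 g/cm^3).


Result: 2.759

Derivation:
Using Gs = m_s / (V_s * rho_w)
Since rho_w = 1 g/cm^3:
Gs = 51.4 / 18.63
Gs = 2.759


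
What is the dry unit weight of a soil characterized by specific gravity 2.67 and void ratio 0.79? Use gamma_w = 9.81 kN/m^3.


Using gamma_d = Gs * gamma_w / (1 + e)
gamma_d = 2.67 * 9.81 / (1 + 0.79)
gamma_d = 2.67 * 9.81 / 1.79
gamma_d = 14.633 kN/m^3


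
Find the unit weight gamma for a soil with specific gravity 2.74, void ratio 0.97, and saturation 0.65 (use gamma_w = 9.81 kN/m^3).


Using gamma = gamma_w * (Gs + S*e) / (1 + e)
Numerator: Gs + S*e = 2.74 + 0.65*0.97 = 3.3705
Denominator: 1 + e = 1 + 0.97 = 1.97
gamma = 9.81 * 3.3705 / 1.97
gamma = 16.784 kN/m^3


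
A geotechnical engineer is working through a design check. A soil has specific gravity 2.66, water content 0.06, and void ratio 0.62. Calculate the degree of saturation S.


Result: 0.2574

Derivation:
Using S = Gs * w / e
S = 2.66 * 0.06 / 0.62
S = 0.2574


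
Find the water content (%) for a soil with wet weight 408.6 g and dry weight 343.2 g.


Using w = (m_wet - m_dry) / m_dry * 100
m_wet - m_dry = 408.6 - 343.2 = 65.4 g
w = 65.4 / 343.2 * 100
w = 19.06 %


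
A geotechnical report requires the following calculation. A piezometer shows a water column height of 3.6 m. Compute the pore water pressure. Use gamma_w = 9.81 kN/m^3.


Using u = gamma_w * h_w
u = 9.81 * 3.6
u = 35.32 kPa


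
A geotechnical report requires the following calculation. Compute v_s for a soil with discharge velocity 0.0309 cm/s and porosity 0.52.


Result: 0.05942 cm/s

Derivation:
Using v_s = v_d / n
v_s = 0.0309 / 0.52
v_s = 0.05942 cm/s


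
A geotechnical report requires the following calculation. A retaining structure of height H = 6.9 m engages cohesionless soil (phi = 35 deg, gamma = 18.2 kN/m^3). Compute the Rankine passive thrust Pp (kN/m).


Result: 1598.77 kN/m

Derivation:
Compute passive earth pressure coefficient:
Kp = tan^2(45 + phi/2) = tan^2(62.5) = 3.690172
Compute passive force:
Pp = 0.5 * Kp * gamma * H^2
Pp = 0.5 * 3.690172 * 18.2 * 6.9^2
Pp = 1598.77 kN/m


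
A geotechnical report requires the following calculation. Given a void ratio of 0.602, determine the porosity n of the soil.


Using the relation n = e / (1 + e)
n = 0.602 / (1 + 0.602)
n = 0.602 / 1.602
n = 0.3758


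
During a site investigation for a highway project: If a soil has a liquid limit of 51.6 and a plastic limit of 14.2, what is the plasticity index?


Using PI = LL - PL
PI = 51.6 - 14.2
PI = 37.4


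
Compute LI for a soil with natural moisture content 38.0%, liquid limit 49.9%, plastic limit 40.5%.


First compute the plasticity index:
PI = LL - PL = 49.9 - 40.5 = 9.4
Then compute the liquidity index:
LI = (w - PL) / PI
LI = (38.0 - 40.5) / 9.4
LI = -0.266


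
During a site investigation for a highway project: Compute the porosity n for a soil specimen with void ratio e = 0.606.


Result: 0.3773

Derivation:
Using the relation n = e / (1 + e)
n = 0.606 / (1 + 0.606)
n = 0.606 / 1.606
n = 0.3773


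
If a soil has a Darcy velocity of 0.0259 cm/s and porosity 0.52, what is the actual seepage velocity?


Using v_s = v_d / n
v_s = 0.0259 / 0.52
v_s = 0.04981 cm/s


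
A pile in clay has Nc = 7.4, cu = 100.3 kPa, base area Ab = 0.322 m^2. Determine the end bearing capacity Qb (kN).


Result: 238.99 kN

Derivation:
Using Qb = Nc * cu * Ab
Qb = 7.4 * 100.3 * 0.322
Qb = 238.99 kN


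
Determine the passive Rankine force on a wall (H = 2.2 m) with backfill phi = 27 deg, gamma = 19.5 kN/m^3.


Result: 125.66 kN/m

Derivation:
Compute passive earth pressure coefficient:
Kp = tan^2(45 + phi/2) = tan^2(58.5) = 2.66294
Compute passive force:
Pp = 0.5 * Kp * gamma * H^2
Pp = 0.5 * 2.66294 * 19.5 * 2.2^2
Pp = 125.66 kN/m


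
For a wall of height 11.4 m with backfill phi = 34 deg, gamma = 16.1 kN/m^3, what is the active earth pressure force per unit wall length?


Compute active earth pressure coefficient:
Ka = tan^2(45 - phi/2) = tan^2(28.0) = 0.282715
Compute active force:
Pa = 0.5 * Ka * gamma * H^2
Pa = 0.5 * 0.282715 * 16.1 * 11.4^2
Pa = 295.77 kN/m


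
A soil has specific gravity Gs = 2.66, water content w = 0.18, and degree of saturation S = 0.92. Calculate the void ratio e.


Result: 0.5204

Derivation:
Using the relation e = Gs * w / S
e = 2.66 * 0.18 / 0.92
e = 0.5204


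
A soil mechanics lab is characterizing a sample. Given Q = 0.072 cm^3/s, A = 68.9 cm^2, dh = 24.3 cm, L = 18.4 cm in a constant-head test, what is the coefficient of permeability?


Compute hydraulic gradient:
i = dh / L = 24.3 / 18.4 = 1.32065
Then apply Darcy's law:
k = Q / (A * i)
k = 0.072 / (68.9 * 1.32065)
k = 0.072 / 90.9929
k = 0.000791 cm/s


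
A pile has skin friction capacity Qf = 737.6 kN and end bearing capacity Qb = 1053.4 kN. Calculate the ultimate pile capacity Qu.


Result: 1791.0 kN

Derivation:
Using Qu = Qf + Qb
Qu = 737.6 + 1053.4
Qu = 1791.0 kN


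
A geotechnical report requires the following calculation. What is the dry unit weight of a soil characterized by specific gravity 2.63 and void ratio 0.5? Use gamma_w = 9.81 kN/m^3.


Using gamma_d = Gs * gamma_w / (1 + e)
gamma_d = 2.63 * 9.81 / (1 + 0.5)
gamma_d = 2.63 * 9.81 / 1.5
gamma_d = 17.2 kN/m^3


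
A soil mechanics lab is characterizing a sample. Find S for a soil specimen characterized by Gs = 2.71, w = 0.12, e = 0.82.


Using S = Gs * w / e
S = 2.71 * 0.12 / 0.82
S = 0.3966


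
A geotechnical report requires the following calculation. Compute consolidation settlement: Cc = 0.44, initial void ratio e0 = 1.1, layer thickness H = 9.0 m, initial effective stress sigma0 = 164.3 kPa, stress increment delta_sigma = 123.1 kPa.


Result: 0.4579 m

Derivation:
Using Sc = Cc * H / (1 + e0) * log10((sigma0 + delta_sigma) / sigma0)
Stress ratio = (164.3 + 123.1) / 164.3 = 1.74924
log10(1.74924) = 0.242849
Cc * H / (1 + e0) = 0.44 * 9.0 / (1 + 1.1) = 1.88571
Sc = 1.88571 * 0.242849
Sc = 0.4579 m


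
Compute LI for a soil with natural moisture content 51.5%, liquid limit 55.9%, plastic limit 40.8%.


First compute the plasticity index:
PI = LL - PL = 55.9 - 40.8 = 15.1
Then compute the liquidity index:
LI = (w - PL) / PI
LI = (51.5 - 40.8) / 15.1
LI = 0.709


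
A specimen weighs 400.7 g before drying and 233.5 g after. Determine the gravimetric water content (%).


Result: 71.61 %

Derivation:
Using w = (m_wet - m_dry) / m_dry * 100
m_wet - m_dry = 400.7 - 233.5 = 167.2 g
w = 167.2 / 233.5 * 100
w = 71.61 %


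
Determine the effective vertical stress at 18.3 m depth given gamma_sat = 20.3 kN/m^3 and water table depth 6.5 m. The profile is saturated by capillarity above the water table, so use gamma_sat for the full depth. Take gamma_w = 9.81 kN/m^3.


Total stress = gamma_sat * depth
sigma = 20.3 * 18.3 = 371.49 kPa
Pore water pressure u = gamma_w * (depth - d_wt)
u = 9.81 * (18.3 - 6.5) = 115.758 kPa
Effective stress = sigma - u
sigma' = 371.49 - 115.758 = 255.73 kPa


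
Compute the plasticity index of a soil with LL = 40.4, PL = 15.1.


Using PI = LL - PL
PI = 40.4 - 15.1
PI = 25.3


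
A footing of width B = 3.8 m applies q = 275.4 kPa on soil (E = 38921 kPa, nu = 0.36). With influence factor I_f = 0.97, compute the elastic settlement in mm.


Using Se = q * B * (1 - nu^2) * I_f / E
1 - nu^2 = 1 - 0.36^2 = 0.8704
Se = 275.4 * 3.8 * 0.8704 * 0.97 / 38921
Se = 0.022701 m
Convert to mm: Se = 0.022701 * 1000 = 22.701 mm


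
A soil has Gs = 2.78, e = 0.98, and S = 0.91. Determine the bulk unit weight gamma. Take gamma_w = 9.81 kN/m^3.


Using gamma = gamma_w * (Gs + S*e) / (1 + e)
Numerator: Gs + S*e = 2.78 + 0.91*0.98 = 3.6718
Denominator: 1 + e = 1 + 0.98 = 1.98
gamma = 9.81 * 3.6718 / 1.98
gamma = 18.192 kN/m^3


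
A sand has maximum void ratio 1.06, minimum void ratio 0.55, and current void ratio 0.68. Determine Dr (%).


Result: 74.51 %

Derivation:
Using Dr = (e_max - e) / (e_max - e_min) * 100
e_max - e = 1.06 - 0.68 = 0.38
e_max - e_min = 1.06 - 0.55 = 0.51
Dr = 0.38 / 0.51 * 100
Dr = 74.51 %


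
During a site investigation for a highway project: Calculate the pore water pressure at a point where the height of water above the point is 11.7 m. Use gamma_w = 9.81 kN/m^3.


Result: 114.78 kPa

Derivation:
Using u = gamma_w * h_w
u = 9.81 * 11.7
u = 114.78 kPa


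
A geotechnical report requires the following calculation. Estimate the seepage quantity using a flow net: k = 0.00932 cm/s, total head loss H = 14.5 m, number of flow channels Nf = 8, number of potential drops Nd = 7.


Result: 0.001544 m^3/s per m

Derivation:
Convert k to m/s for unit consistency with H:
k = 0.00932 cm/s = 0.00932 / 100 m/s = 9.32e-05 m/s
Using q = k * H * Nf / Nd
Nf / Nd = 8 / 7 = 1.1429
q = 9.32e-05 * 14.5 * 1.1429
q = 0.001544 m^3/s per m


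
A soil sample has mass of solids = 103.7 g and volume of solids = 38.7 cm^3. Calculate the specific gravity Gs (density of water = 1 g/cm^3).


Using Gs = m_s / (V_s * rho_w)
Since rho_w = 1 g/cm^3:
Gs = 103.7 / 38.7
Gs = 2.68


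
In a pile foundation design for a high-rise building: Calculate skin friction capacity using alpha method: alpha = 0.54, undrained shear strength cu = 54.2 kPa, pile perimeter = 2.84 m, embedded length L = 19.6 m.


Using Qs = alpha * cu * perimeter * L
Qs = 0.54 * 54.2 * 2.84 * 19.6
Qs = 1629.17 kN


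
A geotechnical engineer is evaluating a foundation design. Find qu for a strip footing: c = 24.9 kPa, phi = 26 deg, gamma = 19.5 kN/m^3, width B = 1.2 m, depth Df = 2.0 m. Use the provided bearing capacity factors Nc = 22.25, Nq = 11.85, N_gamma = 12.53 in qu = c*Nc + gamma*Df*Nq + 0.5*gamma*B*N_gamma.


Compute qu = c*Nc + gamma*Df*Nq + 0.5*gamma*B*N_gamma
Term 1: 24.9 * 22.25 = 554.025
Term 2: 19.5 * 2.0 * 11.85 = 462.15
Term 3: 0.5 * 19.5 * 1.2 * 12.53 = 146.601
qu = 554.025 + 462.15 + 146.601
qu = 1162.78 kPa


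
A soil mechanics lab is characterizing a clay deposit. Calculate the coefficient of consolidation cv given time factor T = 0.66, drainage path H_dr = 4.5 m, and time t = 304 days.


Using cv = T * H_dr^2 / t
H_dr^2 = 4.5^2 = 20.25
cv = 0.66 * 20.25 / 304
cv = 0.04396 m^2/day


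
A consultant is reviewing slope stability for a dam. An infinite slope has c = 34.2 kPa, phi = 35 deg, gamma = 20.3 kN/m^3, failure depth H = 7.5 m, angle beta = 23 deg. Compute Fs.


Using Fs = c / (gamma*H*sin(beta)*cos(beta)) + tan(phi)/tan(beta)
Cohesion contribution = 34.2 / (20.3*7.5*sin(23)*cos(23))
Cohesion contribution = 0.624546
Friction contribution = tan(35)/tan(23) = 1.64959
Fs = 0.624546 + 1.64959
Fs = 2.274


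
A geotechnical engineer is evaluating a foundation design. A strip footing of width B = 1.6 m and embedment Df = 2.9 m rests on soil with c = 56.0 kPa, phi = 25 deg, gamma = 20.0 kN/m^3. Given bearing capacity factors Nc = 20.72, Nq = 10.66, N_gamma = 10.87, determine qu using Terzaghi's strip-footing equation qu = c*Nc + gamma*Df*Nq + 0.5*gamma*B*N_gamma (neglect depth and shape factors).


Compute qu = c*Nc + gamma*Df*Nq + 0.5*gamma*B*N_gamma
Term 1: 56.0 * 20.72 = 1160.32
Term 2: 20.0 * 2.9 * 10.66 = 618.28
Term 3: 0.5 * 20.0 * 1.6 * 10.87 = 173.92
qu = 1160.32 + 618.28 + 173.92
qu = 1952.52 kPa


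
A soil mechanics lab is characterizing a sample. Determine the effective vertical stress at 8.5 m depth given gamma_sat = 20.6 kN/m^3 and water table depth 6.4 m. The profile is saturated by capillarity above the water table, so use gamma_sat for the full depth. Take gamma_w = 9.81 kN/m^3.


Total stress = gamma_sat * depth
sigma = 20.6 * 8.5 = 175.1 kPa
Pore water pressure u = gamma_w * (depth - d_wt)
u = 9.81 * (8.5 - 6.4) = 20.601 kPa
Effective stress = sigma - u
sigma' = 175.1 - 20.601 = 154.5 kPa


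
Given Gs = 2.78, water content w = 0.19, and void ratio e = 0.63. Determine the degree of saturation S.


Using S = Gs * w / e
S = 2.78 * 0.19 / 0.63
S = 0.8384


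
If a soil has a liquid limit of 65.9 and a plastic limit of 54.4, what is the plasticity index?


Result: 11.5

Derivation:
Using PI = LL - PL
PI = 65.9 - 54.4
PI = 11.5


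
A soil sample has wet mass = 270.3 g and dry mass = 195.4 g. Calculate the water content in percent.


Using w = (m_wet - m_dry) / m_dry * 100
m_wet - m_dry = 270.3 - 195.4 = 74.9 g
w = 74.9 / 195.4 * 100
w = 38.33 %


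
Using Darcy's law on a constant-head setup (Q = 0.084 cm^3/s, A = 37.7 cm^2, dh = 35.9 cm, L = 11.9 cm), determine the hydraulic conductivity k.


Compute hydraulic gradient:
i = dh / L = 35.9 / 11.9 = 3.01681
Then apply Darcy's law:
k = Q / (A * i)
k = 0.084 / (37.7 * 3.01681)
k = 0.084 / 113.734
k = 0.000739 cm/s


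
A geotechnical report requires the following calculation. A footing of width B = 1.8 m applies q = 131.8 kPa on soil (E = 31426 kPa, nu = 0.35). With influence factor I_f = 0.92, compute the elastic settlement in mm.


Result: 6.094 mm

Derivation:
Using Se = q * B * (1 - nu^2) * I_f / E
1 - nu^2 = 1 - 0.35^2 = 0.8775
Se = 131.8 * 1.8 * 0.8775 * 0.92 / 31426
Se = 0.006094 m
Convert to mm: Se = 0.006094 * 1000 = 6.094 mm


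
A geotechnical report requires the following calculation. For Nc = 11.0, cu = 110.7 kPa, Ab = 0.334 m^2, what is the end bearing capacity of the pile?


Using Qb = Nc * cu * Ab
Qb = 11.0 * 110.7 * 0.334
Qb = 406.71 kN


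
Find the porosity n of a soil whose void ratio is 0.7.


Using the relation n = e / (1 + e)
n = 0.7 / (1 + 0.7)
n = 0.7 / 1.7
n = 0.4118


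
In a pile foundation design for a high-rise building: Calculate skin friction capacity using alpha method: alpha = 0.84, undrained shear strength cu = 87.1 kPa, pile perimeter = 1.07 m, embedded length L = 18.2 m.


Using Qs = alpha * cu * perimeter * L
Qs = 0.84 * 87.1 * 1.07 * 18.2
Qs = 1424.8 kN


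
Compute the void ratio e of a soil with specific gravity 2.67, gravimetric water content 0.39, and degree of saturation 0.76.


Result: 1.3701

Derivation:
Using the relation e = Gs * w / S
e = 2.67 * 0.39 / 0.76
e = 1.3701


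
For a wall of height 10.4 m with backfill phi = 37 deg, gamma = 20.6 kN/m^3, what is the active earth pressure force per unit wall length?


Compute active earth pressure coefficient:
Ka = tan^2(45 - phi/2) = tan^2(26.5) = 0.248584
Compute active force:
Pa = 0.5 * Ka * gamma * H^2
Pa = 0.5 * 0.248584 * 20.6 * 10.4^2
Pa = 276.93 kN/m


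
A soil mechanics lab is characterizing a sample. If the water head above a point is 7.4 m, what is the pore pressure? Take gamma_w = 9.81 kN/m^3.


Result: 72.59 kPa

Derivation:
Using u = gamma_w * h_w
u = 9.81 * 7.4
u = 72.59 kPa


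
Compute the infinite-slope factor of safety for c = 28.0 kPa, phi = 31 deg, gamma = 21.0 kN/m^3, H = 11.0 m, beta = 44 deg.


Using Fs = c / (gamma*H*sin(beta)*cos(beta)) + tan(phi)/tan(beta)
Cohesion contribution = 28.0 / (21.0*11.0*sin(44)*cos(44))
Cohesion contribution = 0.242572
Friction contribution = tan(31)/tan(44) = 0.622209
Fs = 0.242572 + 0.622209
Fs = 0.865


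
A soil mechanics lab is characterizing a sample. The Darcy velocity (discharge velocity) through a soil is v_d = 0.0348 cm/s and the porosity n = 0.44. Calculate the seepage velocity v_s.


Using v_s = v_d / n
v_s = 0.0348 / 0.44
v_s = 0.07909 cm/s


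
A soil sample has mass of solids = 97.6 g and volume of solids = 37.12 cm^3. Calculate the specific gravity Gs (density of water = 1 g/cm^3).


Using Gs = m_s / (V_s * rho_w)
Since rho_w = 1 g/cm^3:
Gs = 97.6 / 37.12
Gs = 2.629


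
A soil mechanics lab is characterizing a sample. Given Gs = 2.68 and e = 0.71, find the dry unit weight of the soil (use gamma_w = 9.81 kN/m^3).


Using gamma_d = Gs * gamma_w / (1 + e)
gamma_d = 2.68 * 9.81 / (1 + 0.71)
gamma_d = 2.68 * 9.81 / 1.71
gamma_d = 15.375 kN/m^3


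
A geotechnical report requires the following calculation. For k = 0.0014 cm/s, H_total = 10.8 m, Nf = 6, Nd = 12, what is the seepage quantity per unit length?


Convert k to m/s for unit consistency with H:
k = 0.0014 cm/s = 0.0014 / 100 m/s = 1.4e-05 m/s
Using q = k * H * Nf / Nd
Nf / Nd = 6 / 12 = 0.5
q = 1.4e-05 * 10.8 * 0.5
q = 7.56e-05 m^3/s per m


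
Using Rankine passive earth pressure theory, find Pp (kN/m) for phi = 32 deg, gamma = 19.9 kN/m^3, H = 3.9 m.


Compute passive earth pressure coefficient:
Kp = tan^2(45 + phi/2) = tan^2(61.0) = 3.254588
Compute passive force:
Pp = 0.5 * Kp * gamma * H^2
Pp = 0.5 * 3.254588 * 19.9 * 3.9^2
Pp = 492.55 kN/m


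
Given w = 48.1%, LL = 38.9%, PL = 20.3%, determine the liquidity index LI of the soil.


Result: 1.495

Derivation:
First compute the plasticity index:
PI = LL - PL = 38.9 - 20.3 = 18.6
Then compute the liquidity index:
LI = (w - PL) / PI
LI = (48.1 - 20.3) / 18.6
LI = 1.495


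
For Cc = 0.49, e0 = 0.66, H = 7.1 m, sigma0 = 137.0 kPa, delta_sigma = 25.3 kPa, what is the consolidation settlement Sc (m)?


Using Sc = Cc * H / (1 + e0) * log10((sigma0 + delta_sigma) / sigma0)
Stress ratio = (137.0 + 25.3) / 137.0 = 1.18467
log10(1.18467) = 0.073598
Cc * H / (1 + e0) = 0.49 * 7.1 / (1 + 0.66) = 2.09578
Sc = 2.09578 * 0.073598
Sc = 0.1542 m


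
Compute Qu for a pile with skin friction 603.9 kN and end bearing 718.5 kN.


Result: 1322.4 kN

Derivation:
Using Qu = Qf + Qb
Qu = 603.9 + 718.5
Qu = 1322.4 kN


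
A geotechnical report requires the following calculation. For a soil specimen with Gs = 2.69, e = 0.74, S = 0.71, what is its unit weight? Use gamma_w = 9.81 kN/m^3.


Using gamma = gamma_w * (Gs + S*e) / (1 + e)
Numerator: Gs + S*e = 2.69 + 0.71*0.74 = 3.2154
Denominator: 1 + e = 1 + 0.74 = 1.74
gamma = 9.81 * 3.2154 / 1.74
gamma = 18.128 kN/m^3


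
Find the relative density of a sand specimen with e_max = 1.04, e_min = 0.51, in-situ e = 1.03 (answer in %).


Using Dr = (e_max - e) / (e_max - e_min) * 100
e_max - e = 1.04 - 1.03 = 0.01
e_max - e_min = 1.04 - 0.51 = 0.53
Dr = 0.01 / 0.53 * 100
Dr = 1.89 %


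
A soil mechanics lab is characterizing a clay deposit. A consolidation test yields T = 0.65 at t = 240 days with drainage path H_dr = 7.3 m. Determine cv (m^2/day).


Result: 0.14433 m^2/day

Derivation:
Using cv = T * H_dr^2 / t
H_dr^2 = 7.3^2 = 53.29
cv = 0.65 * 53.29 / 240
cv = 0.14433 m^2/day


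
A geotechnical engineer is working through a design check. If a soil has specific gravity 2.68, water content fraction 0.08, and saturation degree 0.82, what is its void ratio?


Using the relation e = Gs * w / S
e = 2.68 * 0.08 / 0.82
e = 0.2615


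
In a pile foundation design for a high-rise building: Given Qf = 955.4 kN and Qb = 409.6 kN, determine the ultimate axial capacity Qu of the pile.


Result: 1365.0 kN

Derivation:
Using Qu = Qf + Qb
Qu = 955.4 + 409.6
Qu = 1365.0 kN


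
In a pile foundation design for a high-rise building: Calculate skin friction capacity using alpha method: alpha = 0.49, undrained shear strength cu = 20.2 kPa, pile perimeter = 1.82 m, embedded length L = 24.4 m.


Result: 439.55 kN

Derivation:
Using Qs = alpha * cu * perimeter * L
Qs = 0.49 * 20.2 * 1.82 * 24.4
Qs = 439.55 kN


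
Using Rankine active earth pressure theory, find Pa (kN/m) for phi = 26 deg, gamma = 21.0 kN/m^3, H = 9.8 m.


Compute active earth pressure coefficient:
Ka = tan^2(45 - phi/2) = tan^2(32.0) = 0.390462
Compute active force:
Pa = 0.5 * Ka * gamma * H^2
Pa = 0.5 * 0.390462 * 21.0 * 9.8^2
Pa = 393.75 kN/m
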